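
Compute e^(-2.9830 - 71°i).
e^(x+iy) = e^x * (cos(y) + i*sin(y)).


e^-2.9830 = 0.05064
cos(-71°) = 0.3256
sin(-71°) = -0.9455
Real = 0.05064*0.3256 = 0.0165
Imag = 0.05064*(-0.9455) = -0.0479

0.0165 - 0.0479i


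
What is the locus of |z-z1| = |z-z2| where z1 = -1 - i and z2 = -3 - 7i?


Equal distances means the locus is the perpendicular bisector of z1 and z2.
Midpoint = ((-1+(-3))/2, (-1+(-7))/2) = (-2.0000, -4.0000)

Perpendicular bisector through (-2.0000, -4.0000)


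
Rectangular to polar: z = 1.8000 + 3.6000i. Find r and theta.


r = sqrt(3.24+12.96) = sqrt(16.2) = 4.0249
theta = atan2(3.6, 1.8) = 63.4349 degrees

r = 4.0249, theta = 63.4349 degrees


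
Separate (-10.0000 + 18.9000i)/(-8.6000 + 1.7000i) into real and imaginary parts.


Multiply by conjugate: (-10.0000 + 18.9000i)(-8.6000 - 1.7000i) / ((-8.6)^2 + 1.7^2)
Numerator real = -10*(-8.6) + 18.9*1.7 = 118.13
Numerator imag = 18.9*(-8.6) - (-10)*1.7 = -145.54
Denominator = 76.85
Re(z) = 118.13/76.85 = 1.5372
Im(z) = -145.54/76.85 = -1.8938

Re(z) = 1.5372, Im(z) = -1.8938


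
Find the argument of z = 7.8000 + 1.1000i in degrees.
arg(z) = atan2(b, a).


Re = 7.8, Im = 1.1
arg = atan2(1.1, 7.8) = 8.0272 degrees

arg(z) = 8.0272 degrees


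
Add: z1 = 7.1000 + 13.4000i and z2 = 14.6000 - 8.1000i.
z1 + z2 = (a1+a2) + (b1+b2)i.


Real: 7.1 + 14.6 = 21.7
Imag: 13.4 - 8.1 = 5.3

21.7000 + 5.3000i


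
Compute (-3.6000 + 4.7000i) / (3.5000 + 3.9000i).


Conjugate of z2 = 3.5000 - 3.9000i
Numerator: (-3.6000 + 4.7000i)(3.5000 - 3.9000i) = 5.7300 + 30.4900i
Denominator: 3.5^2 + 3.9^2 = 27.46
Result = (5.7300 + 30.4900i)/27.46

0.2087 + 1.1103i


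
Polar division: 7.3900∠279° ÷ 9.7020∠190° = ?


r = 7.3900 / 9.7020 = 0.7617
theta = 279° - 190° = 89° = 89° (mod 360)

0.7617 cis(89°)


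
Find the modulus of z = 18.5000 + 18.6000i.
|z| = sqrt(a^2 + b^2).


|z| = sqrt(18.5^2 + 18.6^2) = sqrt(342.25 + 345.96) = sqrt(688.21) = 26.2338

|z| = 26.2338


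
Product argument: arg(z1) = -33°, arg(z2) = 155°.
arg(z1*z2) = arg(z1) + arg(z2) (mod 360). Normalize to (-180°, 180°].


arg(z1*z2) = -33° + 155° = 122°
Normalized to (-180°, 180°]: 122°

122°


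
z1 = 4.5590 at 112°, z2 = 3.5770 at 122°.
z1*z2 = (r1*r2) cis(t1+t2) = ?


r = 4.5590 * 3.5770 = 16.3075
theta = 112° + 122° = 234° = 234° (mod 360)

16.3075 cis(234°)


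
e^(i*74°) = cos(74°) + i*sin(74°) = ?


cos(74°) = 0.2756
sin(74°) = 0.9613

e^(i*74°) = 0.2756 + 0.9613i


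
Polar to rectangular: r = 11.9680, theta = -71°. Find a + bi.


a = 11.9680*cos(-71°) = 11.9680*0.32557 = 3.8964
b = 11.9680*sin(-71°) = 11.9680*(-0.94552) = -11.3160

3.8964 - 11.3160i


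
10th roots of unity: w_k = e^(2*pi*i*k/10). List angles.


The 10th roots of unity are cis(360k/10°) for k=0..9
Angle step = 360/10 = 36°
Primitive root: cis(36°)
Primitive root = 0.8090 + 0.5878i

10 roots at angles: 0°, 36°, 72°, 108°, 144°, 180°, 216°, 252°, 288°, 324°


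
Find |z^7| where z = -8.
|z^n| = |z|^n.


|z| = sqrt(64+0) = sqrt(64) = 8
|z^7| = |z|^7 = 8^7 = 2097152

|z^7| = 2097152


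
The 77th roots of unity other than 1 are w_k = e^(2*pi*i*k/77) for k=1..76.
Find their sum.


With w = e^(2*pi*i/77), all 77 of the 77th roots of unity w^0 = 1, w, ..., w^(76) sum to 0: 1 + w + ... + w^(76) = (1 - w^77)/(1 - w) = 0 since w^77 = 1, w ≠ 1.
Removing the root 1: w + w^2 + ... + w^(76) = 0 - 1 = -1

Sum = -1


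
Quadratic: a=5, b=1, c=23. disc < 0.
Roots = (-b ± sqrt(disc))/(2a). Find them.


disc = 1^2 - 4*5*23 = 1 - 460 = -459
sqrt(|disc|) = sqrt(459) = 21.4243
Real part = -1/(2*5) = -0.1000
Imag part = 21.4243/(2*5) = 2.1424

-0.1000 ± 2.1424i


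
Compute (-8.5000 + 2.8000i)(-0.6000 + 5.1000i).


Real = -8.5*(-0.6) - 2.8*5.1 = 5.1 - 14.28 = -9.18
Imag = -8.5*5.1 - (0.6)*2.8 = -43.35 - (1.68) = -45.03

-9.1800 - 45.0300i


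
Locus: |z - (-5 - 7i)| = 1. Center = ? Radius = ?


|z - z0| = r is a circle with center z0 and radius r.
Center = (-5, -7), radius = 1

Circle with center (-5, -7) and radius 1


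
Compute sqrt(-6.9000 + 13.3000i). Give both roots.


|z| = sqrt(47.61+176.89) = 14.9833
sqrt((|z|+a)/2) = sqrt((14.9833+(-6.9))/2) = sqrt(4.0417) = 2.0104
sqrt((|z|-a)/2) = sqrt((14.9833-(-6.9))/2) = sqrt(10.9417) = 3.3078

±(2.0104 + 3.3078i) i.e. 2.0104 + 3.3078i and -2.0104 - 3.3078i


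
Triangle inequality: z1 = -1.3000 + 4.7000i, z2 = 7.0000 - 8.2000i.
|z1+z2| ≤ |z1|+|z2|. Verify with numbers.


|z1| = sqrt((-1.3)^2 + 4.7^2) = sqrt(23.78) = 4.8765
|z2| = sqrt(7^2 + (-8.2)^2) = sqrt(116.24) = 10.7815
z1+z2 = 5.7000 - 3.5000i
|z1+z2| = sqrt(44.74) = 6.6888
|z1|+|z2| = 4.8765 + 10.7815 = 15.6580

|z1+z2| = 6.6888 ≤ |z1|+|z2| = 15.6580 (verified)


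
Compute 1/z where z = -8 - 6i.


|z|^2 = 64+36 = 100
1/z = (-8 + 6i)/100

1/z = -0.0800 + 0.0600i


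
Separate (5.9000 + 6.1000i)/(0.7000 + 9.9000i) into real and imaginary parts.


Multiply by conjugate: (5.9000 + 6.1000i)(0.7000 - 9.9000i) / (0.7^2 + 9.9^2)
Numerator real = 5.9*0.7 + 6.1*9.9 = 64.52
Numerator imag = 6.1*0.7 - 5.9*9.9 = -54.14
Denominator = 98.5
Re(z) = 64.52/98.5 = 0.6550
Im(z) = -54.14/98.5 = -0.5496

Re(z) = 0.6550, Im(z) = -0.5496


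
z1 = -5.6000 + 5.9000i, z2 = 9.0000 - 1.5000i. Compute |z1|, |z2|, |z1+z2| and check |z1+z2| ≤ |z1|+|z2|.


|z1| = sqrt((-5.6)^2 + 5.9^2) = sqrt(66.17) = 8.1345
|z2| = sqrt(9^2 + (-1.5)^2) = sqrt(83.25) = 9.1241
z1+z2 = 3.4000 + 4.4000i
|z1+z2| = sqrt(30.92) = 5.5606
|z1|+|z2| = 8.1345 + 9.1241 = 17.2586

|z1+z2| = 5.5606 ≤ |z1|+|z2| = 17.2586 (verified)


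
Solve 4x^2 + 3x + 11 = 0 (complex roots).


disc = 3^2 - 4*4*11 = 9 - 176 = -167
sqrt(|disc|) = sqrt(167) = 12.9228
Real part = -3/(2*4) = -0.3750
Imag part = 12.9228/(2*4) = 1.6154

-0.3750 ± 1.6154i


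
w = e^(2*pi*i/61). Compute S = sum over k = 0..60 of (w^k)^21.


The roots are w_k = w^k with w = e^(2*pi*i/61), and (w^k)^21 = (w^21)^k.
So S = 1 + u + u^2 + ... + u^(60) with u = w^21.
21 = 0*61 + 21, so 21 is not a multiple of 61: u = w^21 ≠ 1 (w is a primitive 61th root), while u^61 = (w^61)^21 = 1.
Geometric series: S = (1 - u^61)/(1 - u) = (1 - 1)/(1 - u) = 0

S = 0


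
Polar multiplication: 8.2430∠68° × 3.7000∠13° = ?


r = 8.2430 * 3.7000 = 30.4991
theta = 68° + 13° = 81° = 81° (mod 360)

30.4991 cis(81°)


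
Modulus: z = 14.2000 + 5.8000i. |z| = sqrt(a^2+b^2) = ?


|z| = sqrt(14.2^2 + 5.8^2) = sqrt(201.64 + 33.64) = sqrt(235.28) = 15.3388

|z| = 15.3388


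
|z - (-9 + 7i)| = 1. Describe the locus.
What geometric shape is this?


|z - z0| = r is a circle with center z0 and radius r.
Center = (-9, 7), radius = 1

Circle with center (-9, 7) and radius 1


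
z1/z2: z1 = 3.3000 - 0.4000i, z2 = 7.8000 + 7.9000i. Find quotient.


Conjugate of z2 = 7.8000 - 7.9000i
Numerator: (3.3000 - 0.4000i)(7.8000 - 7.9000i) = 22.5800 - 29.1900i
Denominator: 7.8^2 + 7.9^2 = 123.25
Result = (22.5800 - 29.1900i)/123.25

0.1832 - 0.2368i


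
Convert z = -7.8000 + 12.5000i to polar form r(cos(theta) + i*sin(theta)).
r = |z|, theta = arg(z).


r = sqrt(60.84+156.25) = sqrt(217.09) = 14.7340
theta = atan2(12.5, -7.8) = 121.9642 degrees

r = 14.7340, theta = 121.9642 degrees


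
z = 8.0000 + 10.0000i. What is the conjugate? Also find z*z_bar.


z_bar = 8.0000 - 10.0000i
z*z_bar = 8^2 + 10^2 = 64 + 100 = 164

z_bar = 8.0000 - 10.0000i, z*z_bar = 164


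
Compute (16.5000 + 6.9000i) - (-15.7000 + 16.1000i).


Real: 16.5 + 15.7 = 32.2
Imag: 6.9 - 16.1 = -9.2

32.2000 - 9.2000i


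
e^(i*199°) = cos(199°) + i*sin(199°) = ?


cos(199°) = -0.9455
sin(199°) = -0.3256

e^(i*199°) = -0.9455 - 0.3256i


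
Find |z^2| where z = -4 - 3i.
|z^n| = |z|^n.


|z| = sqrt(16+9) = sqrt(25) = 5
|z^2| = |z|^2 = 5^2 = 25

|z^2| = 25


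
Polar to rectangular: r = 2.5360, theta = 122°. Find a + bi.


a = 2.5360*cos(122°) = 2.5360*(-0.52992) = -1.3439
b = 2.5360*sin(122°) = 2.5360*0.848048 = 2.1506

-1.3439 + 2.1506i


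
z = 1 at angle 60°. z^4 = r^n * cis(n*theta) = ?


r^4 = 1^4 = 1
n*theta = 4*60° = 240° = 240° (mod 360)
a = 1*cos(240°) = -0.5000
b = 1*sin(240°) = -0.8660

1 cis(240°) = -0.5000 - 0.8660i


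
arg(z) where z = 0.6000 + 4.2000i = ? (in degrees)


Re = 0.6, Im = 4.2
arg = atan2(4.2, 0.6) = 81.8699 degrees

arg(z) = 81.8699 degrees


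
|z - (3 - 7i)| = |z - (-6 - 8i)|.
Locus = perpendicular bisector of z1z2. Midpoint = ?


Equal distances means the locus is the perpendicular bisector of z1 and z2.
Midpoint = ((3+(-6))/2, (-7+(-8))/2) = (-1.5000, -7.5000)

Perpendicular bisector through (-1.5000, -7.5000)


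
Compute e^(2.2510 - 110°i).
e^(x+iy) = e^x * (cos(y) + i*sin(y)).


e^2.2510 = 9.4972
cos(-110°) = -0.34202
sin(-110°) = -0.9397
Real = 9.4972*(-0.34202) = -3.2482
Imag = 9.4972*(-0.9397) = -8.9245

-3.2482 - 8.9245i


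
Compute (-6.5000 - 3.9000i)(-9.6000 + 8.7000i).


Real = -6.5*(-9.6) - (-3.9)*8.7 = 62.4 - (-33.93) = 96.33
Imag = -6.5*8.7 - (9.6)*(-3.9) = -56.55 + 37.44 = -19.11

96.3300 - 19.1100i


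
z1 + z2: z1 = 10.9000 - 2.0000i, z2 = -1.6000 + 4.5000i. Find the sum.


Real: 10.9 - 1.6 = 9.3
Imag: -2 + 4.5 = 2.5

9.3000 + 2.5000i


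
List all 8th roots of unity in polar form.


The 8th roots of unity are cis(360k/8°) for k=0..7
Angle step = 360/8 = 45°
Primitive root: cis(45°)
Primitive root = 0.7071 + 0.7071i

8 roots at angles: 0°, 45°, 90°, 135°, 180°, 225°, 270°, 315°


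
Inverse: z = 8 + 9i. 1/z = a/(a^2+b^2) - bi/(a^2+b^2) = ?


|z|^2 = 64+81 = 145
1/z = (8 - 9i)/145

1/z = 0.0552 - 0.0621i


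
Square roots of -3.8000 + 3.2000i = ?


|z| = sqrt(14.44+10.24) = 4.9679
sqrt((|z|+a)/2) = sqrt((4.9679+(-3.8))/2) = sqrt(0.5839) = 0.7642
sqrt((|z|-a)/2) = sqrt((4.9679-(-3.8))/2) = sqrt(4.3839) = 2.0938

±(0.7642 + 2.0938i) i.e. 0.7642 + 2.0938i and -0.7642 - 2.0938i


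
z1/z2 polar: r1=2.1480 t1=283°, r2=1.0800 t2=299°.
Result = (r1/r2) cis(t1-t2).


r = 2.1480 / 1.0800 = 1.9889
theta = 283° - 299° = -16° = 344° (mod 360)

1.9889 cis(344°)


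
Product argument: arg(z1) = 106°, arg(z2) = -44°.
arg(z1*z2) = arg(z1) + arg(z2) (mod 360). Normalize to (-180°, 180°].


arg(z1*z2) = 106° - 44° = 62°
Normalized to (-180°, 180°]: 62°

62°


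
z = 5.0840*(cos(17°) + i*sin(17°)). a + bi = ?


a = 5.0840*cos(17°) = 5.0840*0.956305 = 4.8619
b = 5.0840*sin(17°) = 5.0840*0.29237 = 1.4864

4.8619 + 1.4864i


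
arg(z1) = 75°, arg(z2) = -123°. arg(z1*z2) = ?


arg(z1*z2) = 75° - 123° = -48°
Normalized to (-180°, 180°]: -48°

-48°


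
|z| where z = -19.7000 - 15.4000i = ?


|z| = sqrt((-19.7)^2 + (-15.4)^2) = sqrt(388.09 + 237.16) = sqrt(625.25) = 25.0050

|z| = 25.0050


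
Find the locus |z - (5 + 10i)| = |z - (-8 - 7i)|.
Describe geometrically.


Equal distances means the locus is the perpendicular bisector of z1 and z2.
Midpoint = ((5+(-8))/2, (10+(-7))/2) = (-1.5000, 1.5000)

Perpendicular bisector through (-1.5000, 1.5000)


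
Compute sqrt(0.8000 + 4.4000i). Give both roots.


|z| = sqrt(0.64+19.36) = 4.4721
sqrt((|z|+a)/2) = sqrt((4.4721+0.8)/2) = sqrt(2.6361) = 1.6236
sqrt((|z|-a)/2) = sqrt((4.4721-0.8)/2) = sqrt(1.8361) = 1.3550

±(1.6236 + 1.3550i) i.e. 1.6236 + 1.3550i and -1.6236 - 1.3550i


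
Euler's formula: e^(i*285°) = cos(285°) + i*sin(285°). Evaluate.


cos(285°) = 0.2588
sin(285°) = -0.9659

e^(i*285°) = 0.2588 - 0.9659i


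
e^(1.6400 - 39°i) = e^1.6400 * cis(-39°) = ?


e^1.6400 = 5.1552
cos(-39°) = 0.777146
sin(-39°) = -0.62932
Real = 5.1552*0.777146 = 4.0063
Imag = 5.1552*(-0.62932) = -3.2443

4.0063 - 3.2443i


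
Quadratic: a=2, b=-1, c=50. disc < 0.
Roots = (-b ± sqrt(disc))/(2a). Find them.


disc = (-1)^2 - 4*2*50 = 1 - 400 = -399
sqrt(|disc|) = sqrt(399) = 19.9750
Real part = 1/(2*2) = 0.2500
Imag part = 19.9750/(2*2) = 4.9937

0.2500 ± 4.9937i


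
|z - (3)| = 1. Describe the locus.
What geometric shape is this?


|z - z0| = r is a circle with center z0 and radius r.
Center = (3, 0), radius = 1

Circle with center (3, 0) and radius 1


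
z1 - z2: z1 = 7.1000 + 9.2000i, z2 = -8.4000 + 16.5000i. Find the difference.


Real: 7.1 + 8.4 = 15.5
Imag: 9.2 - 16.5 = -7.3

15.5000 - 7.3000i


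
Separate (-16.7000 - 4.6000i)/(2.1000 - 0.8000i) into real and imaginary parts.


Multiply by conjugate: (-16.7000 - 4.6000i)(2.1000 + 0.8000i) / (2.1^2 + (-0.8)^2)
Numerator real = -16.7*2.1 - (4.6)*(-0.8) = -31.39
Numerator imag = -4.6*2.1 - (-16.7)*(-0.8) = -23.02
Denominator = 5.05
Re(z) = -31.39/5.05 = -6.2158
Im(z) = -23.02/5.05 = -4.5584

Re(z) = -6.2158, Im(z) = -4.5584


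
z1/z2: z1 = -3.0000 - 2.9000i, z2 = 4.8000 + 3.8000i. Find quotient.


Conjugate of z2 = 4.8000 - 3.8000i
Numerator: (-3.0000 - 2.9000i)(4.8000 - 3.8000i) = -25.4200 - 2.5200i
Denominator: 4.8^2 + 3.8^2 = 37.48
Result = (-25.4200 - 2.5200i)/37.48

-0.6782 - 0.0672i


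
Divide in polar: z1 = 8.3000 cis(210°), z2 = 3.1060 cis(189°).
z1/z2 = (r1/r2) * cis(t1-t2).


r = 8.3000 / 3.1060 = 2.6722
theta = 210° - 189° = 21° = 21° (mod 360)

2.6722 cis(21°)


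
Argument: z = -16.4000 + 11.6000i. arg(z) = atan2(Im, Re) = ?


Re = -16.4, Im = 11.6
arg = atan2(11.6, -16.4) = 144.7276 degrees

arg(z) = 144.7276 degrees


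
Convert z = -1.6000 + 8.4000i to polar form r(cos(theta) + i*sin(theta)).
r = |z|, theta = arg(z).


r = sqrt(2.56+70.56) = sqrt(73.12) = 8.5510
theta = atan2(8.4, -1.6) = 100.7843 degrees

r = 8.5510, theta = 100.7843 degrees


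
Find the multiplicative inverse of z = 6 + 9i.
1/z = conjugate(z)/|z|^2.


|z|^2 = 36+81 = 117
1/z = (6 - 9i)/117

1/z = 0.0513 - 0.0769i


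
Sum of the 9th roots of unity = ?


The sum of all 9th roots of unity is 0.
Geometric series: (1 - w^9)/(1 - w) = (1-1)/(1-w) = 0 since w^9 = 1, w ≠ 1.
Alternatively: coefficient of z^8 in z^9 - 1 is 0.

0


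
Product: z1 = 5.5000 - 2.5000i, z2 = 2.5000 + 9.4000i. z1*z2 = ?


Real = 5.5*2.5 - (-2.5)*9.4 = 13.75 - (-23.5) = 37.25
Imag = 5.5*9.4 + 2.5*(-2.5) = 51.7 - (6.25) = 45.45

37.2500 + 45.4500i


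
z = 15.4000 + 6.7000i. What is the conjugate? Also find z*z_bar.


z_bar = 15.4000 - 6.7000i
z*z_bar = 15.4^2 + 6.7^2 = 237.16 + 44.89 = 282.05

z_bar = 15.4000 - 6.7000i, z*z_bar = 282.05


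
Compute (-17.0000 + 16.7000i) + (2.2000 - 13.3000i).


Real: -17 + 2.2 = -14.8
Imag: 16.7 - 13.3 = 3.4

-14.8000 + 3.4000i


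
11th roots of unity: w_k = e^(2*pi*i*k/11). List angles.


The 11th roots of unity are cis(360k/11°) for k=0..10
Angle step = 360/11 = 32.7273°
Primitive root: cis(32.7273°)
Primitive root = 0.8413 + 0.5406i

11 roots at angles: 0°, 32.7273°, 65.4545°, 98.1818°, 130.9091°, 163.6364°, 196.3636°, 229.0909°, 261.8182°, 294.5455°, 327.2727°


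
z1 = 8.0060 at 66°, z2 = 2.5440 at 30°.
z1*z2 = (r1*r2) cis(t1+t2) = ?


r = 8.0060 * 2.5440 = 20.3673
theta = 66° + 30° = 96° = 96° (mod 360)

20.3673 cis(96°)


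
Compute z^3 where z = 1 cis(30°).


r^3 = 1^3 = 1
n*theta = 3*30° = 90° = 90° (mod 360)
a = 1*cos(90°) = 0
b = 1*sin(90°) = 1.0000

1 cis(90°) = 0 + 1.0000i


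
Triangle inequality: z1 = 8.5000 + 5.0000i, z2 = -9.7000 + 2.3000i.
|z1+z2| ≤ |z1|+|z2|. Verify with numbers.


|z1| = sqrt(8.5^2 + 5^2) = sqrt(97.25) = 9.8615
|z2| = sqrt((-9.7)^2 + 2.3^2) = sqrt(99.38) = 9.9690
z1+z2 = -1.2000 + 7.3000i
|z1+z2| = sqrt(54.73) = 7.3980
|z1|+|z2| = 9.8615 + 9.9690 = 19.8305

|z1+z2| = 7.3980 ≤ |z1|+|z2| = 19.8305 (verified)


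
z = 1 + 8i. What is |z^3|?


|z| = sqrt(1+64) = sqrt(65) = 8.0623
|z^3| = |z|^3 = (sqrt(65))^3 = 65*sqrt(65)

|z^3| = 65*sqrt(65) ≈ 524.0468


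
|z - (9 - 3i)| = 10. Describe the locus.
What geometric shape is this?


|z - z0| = r is a circle with center z0 and radius r.
Center = (9, -3), radius = 10

Circle with center (9, -3) and radius 10


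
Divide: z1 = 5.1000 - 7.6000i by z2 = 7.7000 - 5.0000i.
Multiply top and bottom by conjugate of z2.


Conjugate of z2 = 7.7000 + 5.0000i
Numerator: (5.1000 - 7.6000i)(7.7000 + 5.0000i) = 77.2700 - 33.0200i
Denominator: 7.7^2 + (-5)^2 = 84.29
Result = (77.2700 - 33.0200i)/84.29

0.9167 - 0.3917i


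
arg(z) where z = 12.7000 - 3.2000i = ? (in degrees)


Re = 12.7, Im = -3.2
arg = atan2(-3.2, 12.7) = -14.1423 degrees

arg(z) = -14.1423 degrees


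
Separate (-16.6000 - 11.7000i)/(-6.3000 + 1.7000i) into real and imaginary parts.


Multiply by conjugate: (-16.6000 - 11.7000i)(-6.3000 - 1.7000i) / ((-6.3)^2 + 1.7^2)
Numerator real = -16.6*(-6.3) - (11.7)*1.7 = 84.69
Numerator imag = -11.7*(-6.3) - (-16.6)*1.7 = 101.93
Denominator = 42.58
Re(z) = 84.69/42.58 = 1.9890
Im(z) = 101.93/42.58 = 2.3938

Re(z) = 1.9890, Im(z) = 2.3938


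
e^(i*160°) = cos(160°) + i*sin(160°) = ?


cos(160°) = -0.9397
sin(160°) = 0.3420

e^(i*160°) = -0.9397 + 0.3420i


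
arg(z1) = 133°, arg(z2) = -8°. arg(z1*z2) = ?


arg(z1*z2) = 133° - 8° = 125°
Normalized to (-180°, 180°]: 125°

125°


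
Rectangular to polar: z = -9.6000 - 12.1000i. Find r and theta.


r = sqrt(92.16+146.41) = sqrt(238.57) = 15.4457
theta = atan2(-12.1, -9.6) = -128.4281 degrees

r = 15.4457, theta = -128.4281 degrees


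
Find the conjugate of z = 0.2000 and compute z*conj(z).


z_bar = 0.2000
z*z_bar = 0.2^2 + 0^2 = 0.04 + 0 = 0.04

z_bar = 0.2000, z*z_bar = 0.04


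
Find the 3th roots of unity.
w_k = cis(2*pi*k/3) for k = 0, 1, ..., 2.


The 3th roots of unity are cis(360k/3°) for k=0..2
Angle step = 360/3 = 120°
Primitive root: cis(120°)
Primitive root = -0.5000 + 0.8660i

3 roots at angles: 0°, 120°, 240°


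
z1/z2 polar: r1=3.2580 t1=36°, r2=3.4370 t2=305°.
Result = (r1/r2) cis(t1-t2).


r = 3.2580 / 3.4370 = 0.9479
theta = 36° - 305° = -269° = 91° (mod 360)

0.9479 cis(91°)


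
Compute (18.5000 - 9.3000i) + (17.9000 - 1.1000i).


Real: 18.5 + 17.9 = 36.4
Imag: -9.3 - 1.1 = -10.4

36.4000 - 10.4000i


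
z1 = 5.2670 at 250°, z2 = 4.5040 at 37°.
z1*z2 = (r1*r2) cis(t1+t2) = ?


r = 5.2670 * 4.5040 = 23.7226
theta = 250° + 37° = 287° = 287° (mod 360)

23.7226 cis(287°)


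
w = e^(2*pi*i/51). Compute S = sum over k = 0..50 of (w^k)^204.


The roots are w_k = w^k with w = e^(2*pi*i/51), and (w^k)^204 = (w^204)^k.
So S = 1 + u + u^2 + ... + u^(50) with u = w^204.
204 = 4*51 + 0, so 204 is a multiple of 51 and u = (w^51)^4 = 1.
Every one of the 51 terms equals 1: S = 51

S = 51


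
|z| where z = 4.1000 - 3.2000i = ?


|z| = sqrt(4.1^2 + (-3.2)^2) = sqrt(16.81 + 10.24) = sqrt(27.05) = 5.2010

|z| = 5.2010


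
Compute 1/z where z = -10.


|z|^2 = 100+0 = 100
1/z = (-10 - 0i)/100

1/z = -0.1000 + 0i


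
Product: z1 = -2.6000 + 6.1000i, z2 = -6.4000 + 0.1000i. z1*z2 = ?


Real = -2.6*(-6.4) - 6.1*0.1 = 16.64 - 0.61 = 16.03
Imag = -2.6*0.1 - (6.4)*6.1 = -0.26 - (39.04) = -39.3

16.0300 - 39.3000i


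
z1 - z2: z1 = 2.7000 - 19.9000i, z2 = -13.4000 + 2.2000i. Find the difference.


Real: 2.7 + 13.4 = 16.1
Imag: -19.9 - 2.2 = -22.1

16.1000 - 22.1000i


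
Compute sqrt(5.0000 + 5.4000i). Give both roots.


|z| = sqrt(25+29.16) = 7.3593
sqrt((|z|+a)/2) = sqrt((7.3593+5)/2) = sqrt(6.1797) = 2.4859
sqrt((|z|-a)/2) = sqrt((7.3593-5)/2) = sqrt(1.1797) = 1.0861

±(2.4859 + 1.0861i) i.e. 2.4859 + 1.0861i and -2.4859 - 1.0861i


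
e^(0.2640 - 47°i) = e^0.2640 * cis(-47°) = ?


e^0.2640 = 1.3021
cos(-47°) = 0.682
sin(-47°) = -0.73135
Real = 1.3021*0.682 = 0.8880
Imag = 1.3021*(-0.73135) = -0.9523

0.8880 - 0.9523i


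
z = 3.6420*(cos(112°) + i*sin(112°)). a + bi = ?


a = 3.6420*cos(112°) = 3.6420*(-0.3746) = -1.3643
b = 3.6420*sin(112°) = 3.6420*0.92718 = 3.3768

-1.3643 + 3.3768i


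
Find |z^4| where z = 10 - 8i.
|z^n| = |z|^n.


|z| = sqrt(100+64) = sqrt(164) = 12.8062
|z^4| = |z|^4 = (sqrt(164))^4 = 164^2 = 26896

|z^4| = 26896


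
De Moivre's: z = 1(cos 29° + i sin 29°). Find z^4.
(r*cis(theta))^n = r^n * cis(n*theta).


r^4 = 1^4 = 1
n*theta = 4*29° = 116° = 116° (mod 360)
a = 1*cos(116°) = -0.4384
b = 1*sin(116°) = 0.8988

1 cis(116°) = -0.4384 + 0.8988i


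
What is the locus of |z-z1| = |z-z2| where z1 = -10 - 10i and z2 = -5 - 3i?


Equal distances means the locus is the perpendicular bisector of z1 and z2.
Midpoint = ((-10+(-5))/2, (-10+(-3))/2) = (-7.5000, -6.5000)

Perpendicular bisector through (-7.5000, -6.5000)


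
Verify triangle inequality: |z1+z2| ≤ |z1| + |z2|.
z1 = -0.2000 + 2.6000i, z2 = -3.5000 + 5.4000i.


|z1| = sqrt((-0.2)^2 + 2.6^2) = sqrt(6.8) = 2.6077
|z2| = sqrt((-3.5)^2 + 5.4^2) = sqrt(41.41) = 6.4351
z1+z2 = -3.7000 + 8.0000i
|z1+z2| = sqrt(77.69) = 8.8142
|z1|+|z2| = 2.6077 + 6.4351 = 9.0428

|z1+z2| = 8.8142 ≤ |z1|+|z2| = 9.0428 (verified)


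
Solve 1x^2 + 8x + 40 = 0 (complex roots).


disc = 8^2 - 4*1*40 = 64 - 160 = -96
sqrt(|disc|) = sqrt(96) = 9.7980
Real part = -8/(2*1) = -4.0000
Imag part = 9.7980/(2*1) = 4.8990

-4.0000 ± 4.8990i


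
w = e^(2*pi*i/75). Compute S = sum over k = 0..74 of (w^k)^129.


The roots are w_k = w^k with w = e^(2*pi*i/75), and (w^k)^129 = (w^129)^k.
So S = 1 + u + u^2 + ... + u^(74) with u = w^129.
129 = 1*75 + 54, so 129 is not a multiple of 75: u = (w^75)^1 * w^54 = w^54 ≠ 1 (w is a primitive 75th root), while u^75 = (w^75)^129 = 1.
Geometric series: S = (1 - u^75)/(1 - u) = (1 - 1)/(1 - u) = 0

S = 0


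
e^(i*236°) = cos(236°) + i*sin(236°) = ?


cos(236°) = -0.5592
sin(236°) = -0.8290

e^(i*236°) = -0.5592 - 0.8290i


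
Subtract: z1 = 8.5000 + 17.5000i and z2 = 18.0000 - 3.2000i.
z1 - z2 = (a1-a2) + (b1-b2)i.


Real: 8.5 - 18 = -9.5
Imag: 17.5 + 3.2 = 20.7

-9.5000 + 20.7000i


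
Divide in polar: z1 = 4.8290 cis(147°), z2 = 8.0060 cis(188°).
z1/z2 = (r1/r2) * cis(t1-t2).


r = 4.8290 / 8.0060 = 0.6032
theta = 147° - 188° = -41° = 319° (mod 360)

0.6032 cis(319°)


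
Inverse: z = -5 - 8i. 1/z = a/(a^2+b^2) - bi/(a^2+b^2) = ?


|z|^2 = 25+64 = 89
1/z = (-5 + 8i)/89

1/z = -0.0562 + 0.0899i


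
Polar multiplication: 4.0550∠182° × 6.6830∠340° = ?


r = 4.0550 * 6.6830 = 27.0996
theta = 182° + 340° = 522° = 162° (mod 360)

27.0996 cis(162°)


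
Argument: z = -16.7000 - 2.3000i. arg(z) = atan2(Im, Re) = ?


Re = -16.7, Im = -2.3
arg = atan2(-2.3, -16.7) = -172.1583 degrees

arg(z) = -172.1583 degrees


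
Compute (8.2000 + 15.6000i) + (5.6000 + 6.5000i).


Real: 8.2 + 5.6 = 13.8
Imag: 15.6 + 6.5 = 22.1

13.8000 + 22.1000i


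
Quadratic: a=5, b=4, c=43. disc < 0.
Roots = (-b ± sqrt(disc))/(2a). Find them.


disc = 4^2 - 4*5*43 = 16 - 860 = -844
sqrt(|disc|) = sqrt(844) = 29.0517
Real part = -4/(2*5) = -0.4000
Imag part = 29.0517/(2*5) = 2.9052

-0.4000 ± 2.9052i


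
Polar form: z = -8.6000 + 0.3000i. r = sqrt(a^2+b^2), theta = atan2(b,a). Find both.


r = sqrt(73.96+0.09) = sqrt(74.05) = 8.6052
theta = atan2(0.3, -8.6) = 178.0021 degrees

r = 8.6052, theta = 178.0021 degrees


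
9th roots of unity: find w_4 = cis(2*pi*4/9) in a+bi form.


Angle = 360*4/9 = 160°
a = cos(160°) = -0.9397
b = sin(160°) = 0.3420

-0.9397 + 0.3420i


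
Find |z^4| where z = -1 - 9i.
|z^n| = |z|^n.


|z| = sqrt(1+81) = sqrt(82) = 9.0554
|z^4| = |z|^4 = (sqrt(82))^4 = 82^2 = 6724

|z^4| = 6724


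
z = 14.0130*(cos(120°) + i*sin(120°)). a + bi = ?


a = 14.0130*cos(120°) = 14.0130*(-0.5) = -7.0065
b = 14.0130*sin(120°) = 14.0130*0.866025 = 12.1356

-7.0065 + 12.1356i


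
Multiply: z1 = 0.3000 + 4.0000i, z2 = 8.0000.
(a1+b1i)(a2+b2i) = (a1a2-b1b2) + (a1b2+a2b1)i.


Real = 0.3*8 - 4*0 = 2.4 - 0 = 2.4
Imag = 0.3*0 + 8*4 = 0 + 32 = 32

2.4000 + 32.0000i


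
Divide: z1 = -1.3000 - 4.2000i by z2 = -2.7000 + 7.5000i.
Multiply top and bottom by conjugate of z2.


Conjugate of z2 = -2.7000 - 7.5000i
Numerator: (-1.3000 - 4.2000i)(-2.7000 - 7.5000i) = -27.9900 + 21.0900i
Denominator: (-2.7)^2 + 7.5^2 = 63.54
Result = (-27.9900 + 21.0900i)/63.54

-0.4405 + 0.3319i


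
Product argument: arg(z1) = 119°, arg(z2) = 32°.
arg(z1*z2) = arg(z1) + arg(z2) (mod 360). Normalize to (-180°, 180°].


arg(z1*z2) = 119° + 32° = 151°
Normalized to (-180°, 180°]: 151°

151°


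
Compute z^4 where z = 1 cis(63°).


r^4 = 1^4 = 1
n*theta = 4*63° = 252° = 252° (mod 360)
a = 1*cos(252°) = -0.3090
b = 1*sin(252°) = -0.9511

1 cis(252°) = -0.3090 - 0.9511i


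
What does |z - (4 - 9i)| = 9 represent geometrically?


|z - z0| = r is a circle with center z0 and radius r.
Center = (4, -9), radius = 9

Circle with center (4, -9) and radius 9


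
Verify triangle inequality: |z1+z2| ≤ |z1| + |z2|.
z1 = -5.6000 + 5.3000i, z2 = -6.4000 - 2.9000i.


|z1| = sqrt((-5.6)^2 + 5.3^2) = sqrt(59.45) = 7.7104
|z2| = sqrt((-6.4)^2 + (-2.9)^2) = sqrt(49.37) = 7.0264
z1+z2 = -12.0000 + 2.4000i
|z1+z2| = sqrt(149.76) = 12.2376
|z1|+|z2| = 7.7104 + 7.0264 = 14.7368

|z1+z2| = 12.2376 ≤ |z1|+|z2| = 14.7368 (verified)


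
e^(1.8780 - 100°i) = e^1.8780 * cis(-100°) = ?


e^1.8780 = 6.5404
cos(-100°) = -0.17365
sin(-100°) = -0.9848
Real = 6.5404*(-0.17365) = -1.1357
Imag = 6.5404*(-0.9848) = -6.4410

-1.1357 - 6.4410i


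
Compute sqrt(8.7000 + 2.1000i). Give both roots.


|z| = sqrt(75.69+4.41) = 8.9499
sqrt((|z|+a)/2) = sqrt((8.9499+8.7)/2) = sqrt(8.8249) = 2.9707
sqrt((|z|-a)/2) = sqrt((8.9499-8.7)/2) = sqrt(0.1249) = 0.3535

±(2.9707 + 0.3535i) i.e. 2.9707 + 0.3535i and -2.9707 - 0.3535i


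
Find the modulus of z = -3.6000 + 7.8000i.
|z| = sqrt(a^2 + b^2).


|z| = sqrt((-3.6)^2 + 7.8^2) = sqrt(12.96 + 60.84) = sqrt(73.8) = 8.5907

|z| = 8.5907


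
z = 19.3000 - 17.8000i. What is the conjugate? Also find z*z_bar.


z_bar = 19.3000 + 17.8000i
z*z_bar = 19.3^2 + (-17.8)^2 = 372.49 + 316.84 = 689.33

z_bar = 19.3000 + 17.8000i, z*z_bar = 689.33


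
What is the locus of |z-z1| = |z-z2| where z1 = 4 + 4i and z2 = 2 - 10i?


Equal distances means the locus is the perpendicular bisector of z1 and z2.
Midpoint = ((4+2)/2, (4+(-10))/2) = (3.0000, -3.0000)

Perpendicular bisector through (3.0000, -3.0000)


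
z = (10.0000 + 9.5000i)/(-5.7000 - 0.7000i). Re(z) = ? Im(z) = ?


Multiply by conjugate: (10.0000 + 9.5000i)(-5.7000 + 0.7000i) / ((-5.7)^2 + (-0.7)^2)
Numerator real = 10*(-5.7) + 9.5*(-0.7) = -63.65
Numerator imag = 9.5*(-5.7) - 10*(-0.7) = -47.15
Denominator = 32.98
Re(z) = -63.65/32.98 = -1.9300
Im(z) = -47.15/32.98 = -1.4297

Re(z) = -1.9300, Im(z) = -1.4297


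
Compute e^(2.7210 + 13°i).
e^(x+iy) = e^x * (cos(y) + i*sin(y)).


e^2.7210 = 15.19551
cos(13°) = 0.9743701
sin(13°) = 0.22495
Real = 15.19551*0.9743701 = 14.8061
Imag = 15.19551*0.22495 = 3.4182

14.8061 + 3.4182i


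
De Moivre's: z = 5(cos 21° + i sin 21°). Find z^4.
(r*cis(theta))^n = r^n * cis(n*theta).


r^4 = 5^4 = 625
n*theta = 4*21° = 84° = 84° (mod 360)
a = 625*cos(84°) = 65.3303
b = 625*sin(84°) = 621.5762

625 cis(84°) = 65.3303 + 621.5762i


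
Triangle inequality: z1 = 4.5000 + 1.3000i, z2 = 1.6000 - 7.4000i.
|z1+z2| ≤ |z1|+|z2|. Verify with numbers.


|z1| = sqrt(4.5^2 + 1.3^2) = sqrt(21.94) = 4.6840
|z2| = sqrt(1.6^2 + (-7.4)^2) = sqrt(57.32) = 7.5710
z1+z2 = 6.1000 - 6.1000i
|z1+z2| = sqrt(74.42) = 8.6267
|z1|+|z2| = 4.6840 + 7.5710 = 12.2550

|z1+z2| = 8.6267 ≤ |z1|+|z2| = 12.2550 (verified)


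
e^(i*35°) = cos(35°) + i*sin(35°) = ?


cos(35°) = 0.8192
sin(35°) = 0.5736

e^(i*35°) = 0.8192 + 0.5736i


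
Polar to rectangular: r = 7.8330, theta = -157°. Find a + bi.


a = 7.8330*cos(-157°) = 7.8330*(-0.9205) = -7.2103
b = 7.8330*sin(-157°) = 7.8330*(-0.39073) = -3.0606

-7.2103 - 3.0606i


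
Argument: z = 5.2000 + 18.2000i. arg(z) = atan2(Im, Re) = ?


Re = 5.2, Im = 18.2
arg = atan2(18.2, 5.2) = 74.0546 degrees

arg(z) = 74.0546 degrees


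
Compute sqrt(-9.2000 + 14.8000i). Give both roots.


|z| = sqrt(84.64+219.04) = 17.4264
sqrt((|z|+a)/2) = sqrt((17.4264+(-9.2))/2) = sqrt(4.1132) = 2.0281
sqrt((|z|-a)/2) = sqrt((17.4264-(-9.2))/2) = sqrt(13.3132) = 3.6487

±(2.0281 + 3.6487i) i.e. 2.0281 + 3.6487i and -2.0281 - 3.6487i


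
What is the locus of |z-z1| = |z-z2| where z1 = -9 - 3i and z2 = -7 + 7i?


Equal distances means the locus is the perpendicular bisector of z1 and z2.
Midpoint = ((-9+(-7))/2, (-3+7)/2) = (-8.0000, 2.0000)

Perpendicular bisector through (-8.0000, 2.0000)


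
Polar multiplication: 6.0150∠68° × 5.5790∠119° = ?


r = 6.0150 * 5.5790 = 33.5577
theta = 68° + 119° = 187° = 187° (mod 360)

33.5577 cis(187°)


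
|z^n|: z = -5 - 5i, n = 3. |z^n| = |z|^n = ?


|z| = sqrt(25+25) = sqrt(50) = 7.0711
|z^3| = |z|^3 = (sqrt(50))^3 = 50*sqrt(50)

|z^3| = 50*sqrt(50) ≈ 353.5534


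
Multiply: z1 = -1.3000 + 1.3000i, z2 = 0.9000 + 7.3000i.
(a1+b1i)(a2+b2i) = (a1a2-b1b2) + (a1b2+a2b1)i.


Real = -1.3*0.9 - 1.3*7.3 = -1.17 - 9.49 = -10.66
Imag = -1.3*7.3 + 0.9*1.3 = -9.49 + 1.17 = -8.32

-10.6600 - 8.3200i


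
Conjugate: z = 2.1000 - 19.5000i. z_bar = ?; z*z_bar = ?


z_bar = 2.1000 + 19.5000i
z*z_bar = 2.1^2 + (-19.5)^2 = 4.41 + 380.25 = 384.66

z_bar = 2.1000 + 19.5000i, z*z_bar = 384.66


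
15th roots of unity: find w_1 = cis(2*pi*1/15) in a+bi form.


Angle = 360*1/15 = 24°
a = cos(24°) = 0.9135
b = sin(24°) = 0.4067

0.9135 + 0.4067i


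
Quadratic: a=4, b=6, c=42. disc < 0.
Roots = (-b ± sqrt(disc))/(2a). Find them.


disc = 6^2 - 4*4*42 = 36 - 672 = -636
sqrt(|disc|) = sqrt(636) = 25.2190
Real part = -6/(2*4) = -0.7500
Imag part = 25.2190/(2*4) = 3.1524

-0.7500 ± 3.1524i


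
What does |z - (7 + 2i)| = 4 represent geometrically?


|z - z0| = r is a circle with center z0 and radius r.
Center = (7, 2), radius = 4

Circle with center (7, 2) and radius 4


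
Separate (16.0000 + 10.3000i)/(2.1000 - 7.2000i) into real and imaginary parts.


Multiply by conjugate: (16.0000 + 10.3000i)(2.1000 + 7.2000i) / (2.1^2 + (-7.2)^2)
Numerator real = 16*2.1 + 10.3*(-7.2) = -40.56
Numerator imag = 10.3*2.1 - 16*(-7.2) = 136.83
Denominator = 56.25
Re(z) = -40.56/56.25 = -0.7211
Im(z) = 136.83/56.25 = 2.4325

Re(z) = -0.7211, Im(z) = 2.4325


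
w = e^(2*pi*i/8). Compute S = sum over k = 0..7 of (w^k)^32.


The roots are w_k = w^k with w = e^(2*pi*i/8), and (w^k)^32 = (w^32)^k.
So S = 1 + u + u^2 + ... + u^(7) with u = w^32.
32 = 4*8 + 0, so 32 is a multiple of 8 and u = (w^8)^4 = 1.
Every one of the 8 terms equals 1: S = 8

S = 8


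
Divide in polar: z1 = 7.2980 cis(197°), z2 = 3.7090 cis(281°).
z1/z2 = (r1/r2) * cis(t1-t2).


r = 7.2980 / 3.7090 = 1.9676
theta = 197° - 281° = -84° = 276° (mod 360)

1.9676 cis(276°)


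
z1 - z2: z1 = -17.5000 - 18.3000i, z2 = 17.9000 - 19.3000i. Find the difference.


Real: -17.5 - 17.9 = -35.4
Imag: -18.3 + 19.3 = 1

-35.4000 + i


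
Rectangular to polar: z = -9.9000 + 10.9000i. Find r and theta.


r = sqrt(98.01+118.81) = sqrt(216.82) = 14.7248
theta = atan2(10.9, -9.9) = 132.2475 degrees

r = 14.7248, theta = 132.2475 degrees


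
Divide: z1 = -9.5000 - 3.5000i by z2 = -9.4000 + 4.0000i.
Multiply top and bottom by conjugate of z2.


Conjugate of z2 = -9.4000 - 4.0000i
Numerator: (-9.5000 - 3.5000i)(-9.4000 - 4.0000i) = 75.3000 + 70.9000i
Denominator: (-9.4)^2 + 4^2 = 104.36
Result = (75.3000 + 70.9000i)/104.36

0.7215 + 0.6794i


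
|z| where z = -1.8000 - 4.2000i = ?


|z| = sqrt((-1.8)^2 + (-4.2)^2) = sqrt(3.24 + 17.64) = sqrt(20.88) = 4.5695

|z| = 4.5695


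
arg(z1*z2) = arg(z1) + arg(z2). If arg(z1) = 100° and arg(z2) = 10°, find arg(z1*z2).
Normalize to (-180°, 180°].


arg(z1*z2) = 100° + 10° = 110°
Normalized to (-180°, 180°]: 110°

110°


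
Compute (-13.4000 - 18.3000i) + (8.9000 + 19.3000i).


Real: -13.4 + 8.9 = -4.5
Imag: -18.3 + 19.3 = 1

-4.5000 + i


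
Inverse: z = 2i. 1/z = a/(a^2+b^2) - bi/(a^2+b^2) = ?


|z|^2 = 0+4 = 4
1/z = (0 - 2i)/4

1/z = 0 - 0.5000i


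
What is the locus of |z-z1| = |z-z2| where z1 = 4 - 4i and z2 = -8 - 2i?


Equal distances means the locus is the perpendicular bisector of z1 and z2.
Midpoint = ((4+(-8))/2, (-4+(-2))/2) = (-2.0000, -3.0000)

Perpendicular bisector through (-2.0000, -3.0000)


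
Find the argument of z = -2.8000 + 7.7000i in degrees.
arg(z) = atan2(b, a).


Re = -2.8, Im = 7.7
arg = atan2(7.7, -2.8) = 109.9831 degrees

arg(z) = 109.9831 degrees


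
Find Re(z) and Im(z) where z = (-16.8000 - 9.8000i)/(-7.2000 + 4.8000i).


Multiply by conjugate: (-16.8000 - 9.8000i)(-7.2000 - 4.8000i) / ((-7.2)^2 + 4.8^2)
Numerator real = -16.8*(-7.2) - (9.8)*4.8 = 73.92
Numerator imag = -9.8*(-7.2) - (-16.8)*4.8 = 151.2
Denominator = 74.88
Re(z) = 73.92/74.88 = 0.9872
Im(z) = 151.2/74.88 = 2.0192

Re(z) = 0.9872, Im(z) = 2.0192


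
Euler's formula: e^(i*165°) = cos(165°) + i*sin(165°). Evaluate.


cos(165°) = -0.9659
sin(165°) = 0.2588

e^(i*165°) = -0.9659 + 0.2588i


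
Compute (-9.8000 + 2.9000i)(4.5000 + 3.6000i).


Real = -9.8*4.5 - 2.9*3.6 = -44.1 - 10.44 = -54.54
Imag = -9.8*3.6 + 4.5*2.9 = -35.28 + 13.05 = -22.23

-54.5400 - 22.2300i


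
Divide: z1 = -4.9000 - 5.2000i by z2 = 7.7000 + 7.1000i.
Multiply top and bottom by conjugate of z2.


Conjugate of z2 = 7.7000 - 7.1000i
Numerator: (-4.9000 - 5.2000i)(7.7000 - 7.1000i) = -74.6500 - 5.2500i
Denominator: 7.7^2 + 7.1^2 = 109.7
Result = (-74.6500 - 5.2500i)/109.7

-0.6805 - 0.0479i


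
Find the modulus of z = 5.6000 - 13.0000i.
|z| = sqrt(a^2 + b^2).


|z| = sqrt(5.6^2 + (-13)^2) = sqrt(31.36 + 169) = sqrt(200.36) = 14.1549

|z| = 14.1549


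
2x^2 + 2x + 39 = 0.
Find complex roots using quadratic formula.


disc = 2^2 - 4*2*39 = 4 - 312 = -308
sqrt(|disc|) = sqrt(308) = 17.5499
Real part = -2/(2*2) = -0.5000
Imag part = 17.5499/(2*2) = 4.3875

-0.5000 ± 4.3875i


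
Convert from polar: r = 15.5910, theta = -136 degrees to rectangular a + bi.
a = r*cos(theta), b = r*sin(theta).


a = 15.5910*cos(-136°) = 15.5910*(-0.71934) = -11.2152
b = 15.5910*sin(-136°) = 15.5910*(-0.69466) = -10.8304

-11.2152 - 10.8304i


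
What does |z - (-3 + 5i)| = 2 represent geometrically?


|z - z0| = r is a circle with center z0 and radius r.
Center = (-3, 5), radius = 2

Circle with center (-3, 5) and radius 2


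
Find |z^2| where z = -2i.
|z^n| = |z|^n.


|z| = sqrt(0+4) = sqrt(4) = 2
|z^2| = |z|^2 = 2^2 = 4

|z^2| = 4


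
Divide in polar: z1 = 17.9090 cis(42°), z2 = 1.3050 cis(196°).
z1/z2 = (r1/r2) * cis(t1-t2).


r = 17.9090 / 1.3050 = 13.7234
theta = 42° - 196° = -154° = 206° (mod 360)

13.7234 cis(206°)


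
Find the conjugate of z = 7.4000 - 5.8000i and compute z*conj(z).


z_bar = 7.4000 + 5.8000i
z*z_bar = 7.4^2 + (-5.8)^2 = 54.76 + 33.64 = 88.4

z_bar = 7.4000 + 5.8000i, z*z_bar = 88.4


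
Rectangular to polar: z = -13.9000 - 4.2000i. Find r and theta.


r = sqrt(193.21+17.64) = sqrt(210.85) = 14.5207
theta = atan2(-4.2, -13.9) = -163.1874 degrees

r = 14.5207, theta = -163.1874 degrees


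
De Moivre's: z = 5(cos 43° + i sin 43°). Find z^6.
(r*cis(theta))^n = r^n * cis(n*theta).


r^6 = 5^6 = 15625
n*theta = 6*43° = 258° = 258° (mod 360)
a = 15625*cos(258°) = -3248.6202
b = 15625*sin(258°) = -15283.5563

15625 cis(258°) = -3248.6202 - 15283.5563i


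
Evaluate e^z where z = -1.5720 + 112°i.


e^-1.5720 = 0.2076
cos(112°) = -0.3746
sin(112°) = 0.9272
Real = 0.2076*(-0.3746) = -0.0778
Imag = 0.2076*0.9272 = 0.1925

-0.0778 + 0.1925i


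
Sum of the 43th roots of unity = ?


The sum of all 43th roots of unity is 0.
Geometric series: (1 - w^43)/(1 - w) = (1-1)/(1-w) = 0 since w^43 = 1, w ≠ 1.
Alternatively: coefficient of z^42 in z^43 - 1 is 0.

0


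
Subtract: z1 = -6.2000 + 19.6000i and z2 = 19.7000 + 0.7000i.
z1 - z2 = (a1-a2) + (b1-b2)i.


Real: -6.2 - 19.7 = -25.9
Imag: 19.6 - 0.7 = 18.9

-25.9000 + 18.9000i


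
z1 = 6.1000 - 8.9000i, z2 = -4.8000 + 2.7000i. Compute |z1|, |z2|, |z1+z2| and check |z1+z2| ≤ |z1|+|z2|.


|z1| = sqrt(6.1^2 + (-8.9)^2) = sqrt(116.42) = 10.7898
|z2| = sqrt((-4.8)^2 + 2.7^2) = sqrt(30.33) = 5.5073
z1+z2 = 1.3000 - 6.2000i
|z1+z2| = sqrt(40.13) = 6.3348
|z1|+|z2| = 10.7898 + 5.5073 = 16.2971

|z1+z2| = 6.3348 ≤ |z1|+|z2| = 16.2971 (verified)


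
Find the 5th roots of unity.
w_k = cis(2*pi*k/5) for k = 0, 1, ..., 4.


The 5th roots of unity are cis(360k/5°) for k=0..4
Angle step = 360/5 = 72°
Primitive root: cis(72°)
Primitive root = 0.3090 + 0.9511i

5 roots at angles: 0°, 72°, 144°, 216°, 288°


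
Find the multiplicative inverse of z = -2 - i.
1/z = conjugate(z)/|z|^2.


|z|^2 = 4+1 = 5
1/z = (-2 + 1i)/5

1/z = -0.4000 + 0.2000i


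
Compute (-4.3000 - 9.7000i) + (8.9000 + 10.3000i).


Real: -4.3 + 8.9 = 4.6
Imag: -9.7 + 10.3 = 0.6

4.6000 + 0.6000i


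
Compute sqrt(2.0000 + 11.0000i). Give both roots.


|z| = sqrt(4+121) = 11.1803
sqrt((|z|+a)/2) = sqrt((11.1803+2)/2) = sqrt(6.5902) = 2.5671
sqrt((|z|-a)/2) = sqrt((11.1803-2)/2) = sqrt(4.5902) = 2.1425

±(2.5671 + 2.1425i) i.e. 2.5671 + 2.1425i and -2.5671 - 2.1425i


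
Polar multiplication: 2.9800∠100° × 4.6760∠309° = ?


r = 2.9800 * 4.6760 = 13.9345
theta = 100° + 309° = 409° = 49° (mod 360)

13.9345 cis(49°)


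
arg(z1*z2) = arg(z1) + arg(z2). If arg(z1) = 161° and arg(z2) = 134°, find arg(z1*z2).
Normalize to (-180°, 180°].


arg(z1*z2) = 161° + 134° = 295°
Normalized to (-180°, 180°]: -65°

-65°


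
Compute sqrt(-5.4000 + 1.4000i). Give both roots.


|z| = sqrt(29.16+1.96) = 5.5785
sqrt((|z|+a)/2) = sqrt((5.5785+(-5.4))/2) = sqrt(0.0893) = 0.2988
sqrt((|z|-a)/2) = sqrt((5.5785-(-5.4))/2) = sqrt(5.4893) = 2.3429

±(0.2988 + 2.3429i) i.e. 0.2988 + 2.3429i and -0.2988 - 2.3429i


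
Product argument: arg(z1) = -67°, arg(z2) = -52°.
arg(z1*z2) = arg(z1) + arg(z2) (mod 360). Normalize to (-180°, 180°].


arg(z1*z2) = -67° - 52° = -119°
Normalized to (-180°, 180°]: -119°

-119°


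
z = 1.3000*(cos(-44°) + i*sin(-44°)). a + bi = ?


a = 1.3000*cos(-44°) = 1.3000*0.7193 = 0.9351
b = 1.3000*sin(-44°) = 1.3000*(-0.6947) = -0.9031

0.9351 - 0.9031i


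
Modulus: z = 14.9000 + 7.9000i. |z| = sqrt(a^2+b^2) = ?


|z| = sqrt(14.9^2 + 7.9^2) = sqrt(222.01 + 62.41) = sqrt(284.42) = 16.8648

|z| = 16.8648


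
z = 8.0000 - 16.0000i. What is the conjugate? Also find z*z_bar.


z_bar = 8.0000 + 16.0000i
z*z_bar = 8^2 + (-16)^2 = 64 + 256 = 320

z_bar = 8.0000 + 16.0000i, z*z_bar = 320


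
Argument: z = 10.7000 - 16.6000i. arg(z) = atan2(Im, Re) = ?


Re = 10.7, Im = -16.6
arg = atan2(-16.6, 10.7) = -57.1950 degrees

arg(z) = -57.1950 degrees


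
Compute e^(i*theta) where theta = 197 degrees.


cos(197°) = -0.9563
sin(197°) = -0.2924

e^(i*197°) = -0.9563 - 0.2924i


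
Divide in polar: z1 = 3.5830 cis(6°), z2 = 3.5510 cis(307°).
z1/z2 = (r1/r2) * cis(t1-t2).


r = 3.5830 / 3.5510 = 1.0090
theta = 6° - 307° = -301° = 59° (mod 360)

1.0090 cis(59°)


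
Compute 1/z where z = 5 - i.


|z|^2 = 25+1 = 26
1/z = (5 + 1i)/26

1/z = 0.1923 + 0.0385i


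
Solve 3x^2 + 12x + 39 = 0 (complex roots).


disc = 12^2 - 4*3*39 = 144 - 468 = -324
sqrt(|disc|) = sqrt(324) = 18.0000
Real part = -12/(2*3) = -2.0000
Imag part = 18.0000/(2*3) = 3.0000

-2.0000 ± 3.0000i


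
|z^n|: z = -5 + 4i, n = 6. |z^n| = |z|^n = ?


|z| = sqrt(25+16) = sqrt(41) = 6.4031
|z^6| = |z|^6 = (sqrt(41))^6 = 41^3 = 68921

|z^6| = 68921


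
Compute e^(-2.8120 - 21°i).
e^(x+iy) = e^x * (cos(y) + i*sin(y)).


e^-2.8120 = 0.0601
cos(-21°) = 0.9336
sin(-21°) = -0.3584
Real = 0.0601*0.9336 = 0.0561
Imag = 0.0601*(-0.3584) = -0.0215

0.0561 - 0.0215i
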